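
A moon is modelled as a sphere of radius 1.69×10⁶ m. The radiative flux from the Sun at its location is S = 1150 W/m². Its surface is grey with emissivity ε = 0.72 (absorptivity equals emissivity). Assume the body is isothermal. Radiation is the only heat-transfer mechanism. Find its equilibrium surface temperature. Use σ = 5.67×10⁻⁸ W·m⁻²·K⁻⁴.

T ≈ 267 K

At equilibrium, absorbed power = emitted power.
Absorbing cross-section = πr² = 8.973×10¹² m²; emitting surface = 4πr² = 3.589×10¹³ m² (ratio 4).
εS·A_cross = εσ·A_surf·T⁴  ⇒  T⁴ = S/(4σ)   (ε cancels).
T⁴ = 1150/(4·5.67×10⁻⁸) = 5.071×10⁹ K⁴.
T = (5.071×10⁹)^(1/4).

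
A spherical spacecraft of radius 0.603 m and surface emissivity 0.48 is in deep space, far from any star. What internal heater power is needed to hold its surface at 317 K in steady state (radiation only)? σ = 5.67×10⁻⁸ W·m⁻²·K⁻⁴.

P = εσ·4πr²·T⁴.
4πr² = 4.569 m²; T⁴ = 1.010×10¹⁰ K⁴.
P = 0.48·5.67×10⁻⁸·4.569·1.010×10¹⁰.

P ≈ 1260 W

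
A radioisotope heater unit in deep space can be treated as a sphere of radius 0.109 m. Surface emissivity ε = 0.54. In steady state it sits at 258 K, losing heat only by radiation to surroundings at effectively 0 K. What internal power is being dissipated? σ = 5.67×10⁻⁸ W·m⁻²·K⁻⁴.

P ≈ 20.3 W

Steady state: P = εσA T⁴.
A = 4πr² = 0.1493 m²; T⁴ = (258)⁴ = 4.431×10⁹ K⁴.
P = 0.54 × 5.67×10⁻⁸ × 0.1493 × 4.431×10⁹.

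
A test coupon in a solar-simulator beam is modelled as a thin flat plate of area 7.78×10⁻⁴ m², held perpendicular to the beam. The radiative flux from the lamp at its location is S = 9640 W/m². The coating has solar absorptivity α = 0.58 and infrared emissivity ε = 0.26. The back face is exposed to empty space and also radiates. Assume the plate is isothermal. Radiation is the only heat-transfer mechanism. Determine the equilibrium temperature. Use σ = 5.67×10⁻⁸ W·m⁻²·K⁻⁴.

At equilibrium, absorbed power = emitted power.
Absorbing cross-section = A = 7.780×10⁻⁴ m²; emitting surface = 2A = 0.001556 m² (ratio 2).
αS·A_cross = εσ·A_surf·T⁴  ⇒  T⁴ = αS/(ε·2σ).
T⁴ = 0.580·9640/(0.26·2·5.67×10⁻⁸) = 1.896×10¹¹ K⁴.
T = (1.896×10¹¹)^(1/4).

T ≈ 660 K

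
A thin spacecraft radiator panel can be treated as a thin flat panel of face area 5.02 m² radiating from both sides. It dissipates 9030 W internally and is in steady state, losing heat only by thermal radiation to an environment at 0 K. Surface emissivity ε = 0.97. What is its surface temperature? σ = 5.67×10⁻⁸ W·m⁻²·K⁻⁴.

T ≈ 358 K

Steady state: internal power = radiated power, P = εσA T⁴.
Radiating area A = 2·5.02 = 10.04 m².
T⁴ = P/(εσA) = 9030/(0.97·5.67×10⁻⁸·10.04) = 1.635×10¹⁰ K⁴.
T = (1.635×10¹⁰)^(1/4).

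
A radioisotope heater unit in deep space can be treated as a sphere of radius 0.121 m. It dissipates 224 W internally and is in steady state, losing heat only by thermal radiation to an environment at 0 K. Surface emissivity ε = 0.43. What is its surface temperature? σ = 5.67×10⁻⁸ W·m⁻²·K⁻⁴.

T ≈ 473 K

Steady state: internal power = radiated power, P = εσA T⁴.
Radiating area A = 4πr² = 0.1840 m².
T⁴ = P/(εσA) = 224/(0.43·5.67×10⁻⁸·0.1840) = 4.994×10¹⁰ K⁴.
T = (4.994×10¹⁰)^(1/4).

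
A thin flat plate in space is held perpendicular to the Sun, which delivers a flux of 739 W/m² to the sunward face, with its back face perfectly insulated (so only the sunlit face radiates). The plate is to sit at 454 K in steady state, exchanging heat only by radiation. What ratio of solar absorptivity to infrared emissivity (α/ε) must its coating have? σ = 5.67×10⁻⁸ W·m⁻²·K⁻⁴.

α/ε ≈ 3.26

Balance: αS·A = εσ·1A·T⁴ ⇒ α/ε = σT⁴/S.
α/ε = 5.67×10⁻⁸·(454)⁴/739 = 5.67×10⁻⁸·4.248×10¹⁰/739.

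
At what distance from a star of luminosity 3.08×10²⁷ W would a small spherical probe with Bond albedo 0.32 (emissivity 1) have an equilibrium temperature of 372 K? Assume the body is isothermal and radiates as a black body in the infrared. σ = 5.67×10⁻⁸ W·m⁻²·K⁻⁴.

For an isothermal black-emitting sphere, (1−a)S·πr² = σ·4πr²·T⁴ ⇒ S = 4σT⁴/(1−a).
S = 4·5.67×10⁻⁸·(372)⁴/0.680 = 6387 W/m².
Flux falls as S = L/(4πd²), so d = √(L/(4πS)) = √(3.08×10²⁷/(4π·6387)).

d ≈ 1.96×10¹¹ m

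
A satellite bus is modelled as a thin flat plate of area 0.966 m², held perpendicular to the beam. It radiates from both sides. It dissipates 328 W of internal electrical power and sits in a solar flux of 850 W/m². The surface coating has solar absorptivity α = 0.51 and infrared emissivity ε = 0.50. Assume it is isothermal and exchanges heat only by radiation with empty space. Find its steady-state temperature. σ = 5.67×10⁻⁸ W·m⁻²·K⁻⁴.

T ≈ 342 K

At steady state, absorbed solar power + internal power = radiated power.
Absorbed: α·S·A_cross = 0.51·850·0.9660 = 418.8 W (cross-section A).
Total input = 418.8 + 328 = 746.8 W.
Radiated: εσ·A_surf·T⁴ with A_surf = 2A = 1.932 m².
T⁴ = 746.8/(0.50·5.67×10⁻⁸·1.932) = 1.363×10¹⁰ K⁴.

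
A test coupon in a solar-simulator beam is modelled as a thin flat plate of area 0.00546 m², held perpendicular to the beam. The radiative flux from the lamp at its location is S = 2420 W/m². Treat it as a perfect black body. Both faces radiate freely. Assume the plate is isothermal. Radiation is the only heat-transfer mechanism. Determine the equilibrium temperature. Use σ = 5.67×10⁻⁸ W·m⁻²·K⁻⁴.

At equilibrium, absorbed power = emitted power.
Absorbing cross-section = A = 0.005460 m²; emitting surface = 2A = 0.01092 m² (ratio 2).
S·A_cross = εσ·A_surf·T⁴  ⇒  T⁴ = S/(2σ).
T⁴ = 1.00·2420/(2·5.67×10⁻⁸) = 2.134×10¹⁰ K⁴.
T = (2.134×10¹⁰)^(1/4).

T ≈ 382 K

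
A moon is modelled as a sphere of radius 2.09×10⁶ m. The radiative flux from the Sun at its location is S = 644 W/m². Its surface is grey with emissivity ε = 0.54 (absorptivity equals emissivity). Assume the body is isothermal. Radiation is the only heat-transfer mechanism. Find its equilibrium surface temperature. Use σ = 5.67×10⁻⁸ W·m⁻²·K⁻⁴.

T ≈ 231 K

At equilibrium, absorbed power = emitted power.
Absorbing cross-section = πr² = 1.372×10¹³ m²; emitting surface = 4πr² = 5.489×10¹³ m² (ratio 4).
εS·A_cross = εσ·A_surf·T⁴  ⇒  T⁴ = S/(4σ)   (ε cancels).
T⁴ = 644/(4·5.67×10⁻⁸) = 2.840×10⁹ K⁴.
T = (2.840×10⁹)^(1/4).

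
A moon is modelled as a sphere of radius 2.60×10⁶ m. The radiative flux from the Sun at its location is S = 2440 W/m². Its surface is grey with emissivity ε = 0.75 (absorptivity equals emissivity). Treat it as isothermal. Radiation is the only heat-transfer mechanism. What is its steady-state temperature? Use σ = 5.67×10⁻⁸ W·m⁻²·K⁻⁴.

T ≈ 322 K

At equilibrium, absorbed power = emitted power.
Absorbing cross-section = πr² = 2.124×10¹³ m²; emitting surface = 4πr² = 8.495×10¹³ m² (ratio 4).
εS·A_cross = εσ·A_surf·T⁴  ⇒  T⁴ = S/(4σ)   (ε cancels).
T⁴ = 2440/(4·5.67×10⁻⁸) = 1.076×10¹⁰ K⁴.
T = (1.076×10¹⁰)^(1/4).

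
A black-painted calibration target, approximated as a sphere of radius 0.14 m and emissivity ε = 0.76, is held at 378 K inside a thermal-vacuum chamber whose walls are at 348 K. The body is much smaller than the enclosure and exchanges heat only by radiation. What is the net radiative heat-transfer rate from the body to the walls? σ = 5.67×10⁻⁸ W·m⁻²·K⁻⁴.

For a small grey body in a large enclosure: P_net = εσA(T_body⁴ − T_wall⁴).
A = 4πr² = 0.2463 m²; T_body⁴ − T_wall⁴ = 2.042×10¹⁰ − 1.467×10¹⁰ = 5.750×10⁹ K⁴.
|P_net| = 0.76·5.67×10⁻⁸·0.2463·5.750×10⁹.

P_net ≈ 61.0 W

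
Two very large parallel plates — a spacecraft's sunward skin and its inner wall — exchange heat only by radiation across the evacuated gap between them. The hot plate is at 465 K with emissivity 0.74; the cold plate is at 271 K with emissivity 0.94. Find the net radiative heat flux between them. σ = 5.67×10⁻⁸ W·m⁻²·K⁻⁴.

For two infinite grey parallel plates, q = σ(T₁⁴ − T₂⁴)/(1/ε₁ + 1/ε₂ − 1).
T₁⁴ − T₂⁴ = 4.675×10¹⁰ − 5.394×10⁹ = 4.136×10¹⁰ K⁴.
1/ε₁ + 1/ε₂ − 1 = 1.351 + 1.064 − 1 = 1.415.
q = 5.67×10⁻⁸ × 4.136×10¹⁰ / 1.415.

q ≈ 1660 W/m²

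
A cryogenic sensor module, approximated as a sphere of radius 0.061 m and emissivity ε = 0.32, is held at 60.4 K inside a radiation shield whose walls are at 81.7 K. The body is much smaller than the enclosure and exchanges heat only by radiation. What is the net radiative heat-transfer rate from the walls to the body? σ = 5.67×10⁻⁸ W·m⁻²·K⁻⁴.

P_net ≈ 0.0265 W

For a small grey body in a large enclosure: P_net = εσA(T_body⁴ − T_wall⁴).
A = 4πr² = 0.04676 m²; T_body⁴ − T_wall⁴ = 1.331×10⁷ − 4.455×10⁷ = -3.125×10⁷ K⁴.
|P_net| = 0.32·5.67×10⁻⁸·0.04676·3.125×10⁷.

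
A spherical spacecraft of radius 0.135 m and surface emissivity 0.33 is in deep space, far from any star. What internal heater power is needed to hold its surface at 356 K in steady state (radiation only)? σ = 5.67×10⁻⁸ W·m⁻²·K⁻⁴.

P = εσ·4πr²·T⁴.
4πr² = 0.2290 m²; T⁴ = 1.606×10¹⁰ K⁴.
P = 0.33·5.67×10⁻⁸·0.2290·1.606×10¹⁰.

P ≈ 68.8 W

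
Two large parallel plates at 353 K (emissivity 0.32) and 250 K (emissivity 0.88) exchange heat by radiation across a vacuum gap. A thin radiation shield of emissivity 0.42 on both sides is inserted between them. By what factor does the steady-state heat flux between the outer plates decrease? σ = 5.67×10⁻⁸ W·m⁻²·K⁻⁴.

Without shield: q₀ = σΔ(T⁴)/(1/ε₁+1/ε₂−1) with denominator 3.261.
With shield the two gaps are in series; the resistances add: (1/ε₁+1/ε_s−1)+(1/ε_s+1/ε₂−1) = 4.506+2.517 = 7.023.
Heat-flux ratio q₀/q = 7.023/3.261.

factor ≈ 2.15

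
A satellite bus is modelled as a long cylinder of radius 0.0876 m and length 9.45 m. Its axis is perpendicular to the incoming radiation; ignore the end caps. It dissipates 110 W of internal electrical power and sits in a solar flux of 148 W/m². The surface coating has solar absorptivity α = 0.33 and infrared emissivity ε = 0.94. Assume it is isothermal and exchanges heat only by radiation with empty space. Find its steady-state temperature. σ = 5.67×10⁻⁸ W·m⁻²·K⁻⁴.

At steady state, absorbed solar power + internal power = radiated power.
Absorbed: α·S·A_cross = 0.33·148·1.656 = 80.86 W (cross-section 2rL).
Total input = 80.86 + 110 = 190.9 W.
Radiated: εσ·A_surf·T⁴ with A_surf = 2πrL = 5.201 m².
T⁴ = 190.9/(0.94·5.67×10⁻⁸·5.201) = 6.885×10⁸ K⁴.

T ≈ 162 K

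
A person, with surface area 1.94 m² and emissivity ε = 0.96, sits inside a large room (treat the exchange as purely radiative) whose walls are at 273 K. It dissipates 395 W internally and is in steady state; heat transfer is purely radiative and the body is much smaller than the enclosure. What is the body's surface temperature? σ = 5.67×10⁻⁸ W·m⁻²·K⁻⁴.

For a small grey body in a large enclosure, net radiated power = εσA(T⁴ − T_w⁴).
Steady state: P = εσA(T⁴ − T_w⁴) with A = 1.94 m².
T⁴ = P/(εσA) + T_w⁴ = 395/(0.96·5.67×10⁻⁸·1.940) + (273)⁴
    = 3.741×10⁹ + 5.555×10⁹ = 9.295×10⁹ K⁴.

T ≈ 311 K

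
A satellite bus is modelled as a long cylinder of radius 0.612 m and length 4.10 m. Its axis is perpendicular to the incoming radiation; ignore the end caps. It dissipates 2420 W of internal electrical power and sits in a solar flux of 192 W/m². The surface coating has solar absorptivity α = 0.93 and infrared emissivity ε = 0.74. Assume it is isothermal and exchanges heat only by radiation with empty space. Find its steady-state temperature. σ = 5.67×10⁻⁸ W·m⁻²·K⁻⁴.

T ≈ 266 K

At steady state, absorbed solar power + internal power = radiated power.
Absorbed: α·S·A_cross = 0.93·192·5.018 = 896.1 W (cross-section 2rL).
Total input = 896.1 + 2420 = 3316 W.
Radiated: εσ·A_surf·T⁴ with A_surf = 2πrL = 15.77 m².
T⁴ = 3316/(0.74·5.67×10⁻⁸·15.77) = 5.013×10⁹ K⁴.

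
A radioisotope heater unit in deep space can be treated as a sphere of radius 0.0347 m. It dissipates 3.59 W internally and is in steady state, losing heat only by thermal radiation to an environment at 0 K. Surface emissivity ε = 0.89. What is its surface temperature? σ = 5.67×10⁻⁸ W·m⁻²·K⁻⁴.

T ≈ 262 K

Steady state: internal power = radiated power, P = εσA T⁴.
Radiating area A = 4πr² = 0.01513 m².
T⁴ = P/(εσA) = 3.59/(0.89·5.67×10⁻⁸·0.01513) = 4.702×10⁹ K⁴.
T = (4.702×10⁹)^(1/4).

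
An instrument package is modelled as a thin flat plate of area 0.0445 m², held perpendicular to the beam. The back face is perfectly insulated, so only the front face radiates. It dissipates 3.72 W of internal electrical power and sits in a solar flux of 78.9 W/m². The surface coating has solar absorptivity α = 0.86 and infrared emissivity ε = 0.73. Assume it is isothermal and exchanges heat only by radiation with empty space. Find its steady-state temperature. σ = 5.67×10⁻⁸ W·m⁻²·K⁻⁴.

At steady state, absorbed solar power + internal power = radiated power.
Absorbed: α·S·A_cross = 0.86·78.9·0.04450 = 3.020 W (cross-section A).
Total input = 3.020 + 3.72 = 6.740 W.
Radiated: εσ·A_surf·T⁴ with A_surf = A = 0.04450 m².
T⁴ = 6.740/(0.73·5.67×10⁻⁸·0.04450) = 3.659×10⁹ K⁴.

T ≈ 246 K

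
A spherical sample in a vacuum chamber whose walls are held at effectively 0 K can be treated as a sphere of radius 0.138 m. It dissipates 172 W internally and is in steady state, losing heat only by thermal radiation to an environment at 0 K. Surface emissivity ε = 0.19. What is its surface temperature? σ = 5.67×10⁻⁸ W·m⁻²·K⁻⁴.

T ≈ 508 K

Steady state: internal power = radiated power, P = εσA T⁴.
Radiating area A = 4πr² = 0.2393 m².
T⁴ = P/(εσA) = 172/(0.19·5.67×10⁻⁸·0.2393) = 6.672×10¹⁰ K⁴.
T = (6.672×10¹⁰)^(1/4).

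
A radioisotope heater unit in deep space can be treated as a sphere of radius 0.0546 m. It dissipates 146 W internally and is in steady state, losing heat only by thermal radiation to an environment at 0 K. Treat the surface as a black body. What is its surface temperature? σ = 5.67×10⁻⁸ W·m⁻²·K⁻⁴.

Steady state: internal power = radiated power, P = εσA T⁴.
Radiating area A = 4πr² = 0.03746 m².
T⁴ = P/(εσA) = 146/(1.0·5.67×10⁻⁸·0.03746) = 6.873×10¹⁰ K⁴.
T = (6.873×10¹⁰)^(1/4).

T ≈ 512 K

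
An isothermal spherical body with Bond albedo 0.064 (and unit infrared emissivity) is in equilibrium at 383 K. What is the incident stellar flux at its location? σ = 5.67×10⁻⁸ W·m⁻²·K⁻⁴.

(1−a)S·πr² = σ·4πr²·T⁴ ⇒ S = 4σT⁴/(1−a).
S = 4·5.67×10⁻⁸·2.152×10¹⁰/0.936.

S ≈ 5210 W/m²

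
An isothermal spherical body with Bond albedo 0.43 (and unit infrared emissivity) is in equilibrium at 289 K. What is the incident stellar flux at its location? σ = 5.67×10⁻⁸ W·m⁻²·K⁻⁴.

(1−a)S·πr² = σ·4πr²·T⁴ ⇒ S = 4σT⁴/(1−a).
S = 4·5.67×10⁻⁸·6.976×10⁹/0.570.

S ≈ 2780 W/m²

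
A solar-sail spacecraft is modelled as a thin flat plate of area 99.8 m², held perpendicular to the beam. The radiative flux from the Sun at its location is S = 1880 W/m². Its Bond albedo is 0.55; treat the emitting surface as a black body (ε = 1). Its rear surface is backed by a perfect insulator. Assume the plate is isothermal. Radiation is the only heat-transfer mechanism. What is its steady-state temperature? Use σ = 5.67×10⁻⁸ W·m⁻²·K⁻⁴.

At equilibrium, absorbed power = emitted power.
Absorbing cross-section = A = 99.80 m²; emitting surface = A = 99.80 m² (ratio 1).
(1−a)S·A_cross = εσ·A_surf·T⁴  ⇒  T⁴ = (1−a)S/(1σ).
T⁴ = 0.450·1880/(1·5.67×10⁻⁸) = 1.492×10¹⁰ K⁴.
T = (1.492×10¹⁰)^(1/4).

T ≈ 349 K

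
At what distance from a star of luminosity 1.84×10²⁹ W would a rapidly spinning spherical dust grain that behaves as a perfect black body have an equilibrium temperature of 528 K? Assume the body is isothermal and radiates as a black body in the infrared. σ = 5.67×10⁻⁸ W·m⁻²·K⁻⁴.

For an isothermal black-emitting sphere, (1−a)S·πr² = σ·4πr²·T⁴ ⇒ S = 4σT⁴/(1−a).
S = 4·5.67×10⁻⁸·(528)⁴/1.00 = 17630 W/m².
Flux falls as S = L/(4πd²), so d = √(L/(4πS)) = √(1.84×10²⁹/(4π·17630)).

d ≈ 9.11×10¹¹ m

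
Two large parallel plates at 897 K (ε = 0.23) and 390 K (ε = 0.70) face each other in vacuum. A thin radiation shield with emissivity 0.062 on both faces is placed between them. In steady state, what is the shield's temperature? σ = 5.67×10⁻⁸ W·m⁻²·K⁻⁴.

In steady state the net flux on the hot side equals that on the cold side.
σ(T₁⁴−T_s⁴)/D₁ = σ(T_s⁴−T₂⁴)/D₂, with D₁ = 1/ε₁+1/ε_s−1 = 19.48, D₂ = 1/ε_s+1/ε₂−1 = 16.56.
Solve for T_s⁴: T_s⁴ = (D₂·T₁⁴ + D₁·T₂⁴)/(D₁+D₂) = 3.100×10¹¹ K⁴.

T_s ≈ 746 K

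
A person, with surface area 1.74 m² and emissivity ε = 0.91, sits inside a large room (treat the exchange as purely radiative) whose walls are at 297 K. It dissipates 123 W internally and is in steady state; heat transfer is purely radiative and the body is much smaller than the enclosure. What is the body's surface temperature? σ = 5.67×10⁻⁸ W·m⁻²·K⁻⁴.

For a small grey body in a large enclosure, net radiated power = εσA(T⁴ − T_w⁴).
Steady state: P = εσA(T⁴ − T_w⁴) with A = 1.74 m².
T⁴ = P/(εσA) + T_w⁴ = 123/(0.91·5.67×10⁻⁸·1.740) + (297)⁴
    = 1.370×10⁹ + 7.781×10⁹ = 9.151×10⁹ K⁴.

T ≈ 309 K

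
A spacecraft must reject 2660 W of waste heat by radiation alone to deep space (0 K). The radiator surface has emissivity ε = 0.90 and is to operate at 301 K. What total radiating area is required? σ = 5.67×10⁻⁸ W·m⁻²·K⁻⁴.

P = εσA T⁴ ⇒ A = P/(εσT⁴).
T⁴ = 8.209×10⁹ K⁴.
A = 2660/(0.90 × 5.67×10⁻⁸ × 8.209×10⁹).

A ≈ 6.35 m²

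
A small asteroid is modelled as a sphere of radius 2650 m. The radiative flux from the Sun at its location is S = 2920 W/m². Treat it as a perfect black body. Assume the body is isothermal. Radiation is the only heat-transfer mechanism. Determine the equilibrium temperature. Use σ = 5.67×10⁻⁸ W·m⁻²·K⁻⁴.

At equilibrium, absorbed power = emitted power.
Absorbing cross-section = πr² = 2.206×10⁷ m²; emitting surface = 4πr² = 8.825×10⁷ m² (ratio 4).
S·A_cross = εσ·A_surf·T⁴  ⇒  T⁴ = S/(4σ).
T⁴ = 1.00·2920/(4·5.67×10⁻⁸) = 1.287×10¹⁰ K⁴.
T = (1.287×10¹⁰)^(1/4).

T ≈ 337 K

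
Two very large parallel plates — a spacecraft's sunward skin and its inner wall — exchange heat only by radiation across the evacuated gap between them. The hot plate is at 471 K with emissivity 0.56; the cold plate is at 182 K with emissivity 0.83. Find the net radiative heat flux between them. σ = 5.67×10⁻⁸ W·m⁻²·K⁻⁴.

q ≈ 1370 W/m²

For two infinite grey parallel plates, q = σ(T₁⁴ − T₂⁴)/(1/ε₁ + 1/ε₂ − 1).
T₁⁴ − T₂⁴ = 4.921×10¹⁰ − 1.097×10⁹ = 4.812×10¹⁰ K⁴.
1/ε₁ + 1/ε₂ − 1 = 1.786 + 1.205 − 1 = 1.991.
q = 5.67×10⁻⁸ × 4.812×10¹⁰ / 1.991.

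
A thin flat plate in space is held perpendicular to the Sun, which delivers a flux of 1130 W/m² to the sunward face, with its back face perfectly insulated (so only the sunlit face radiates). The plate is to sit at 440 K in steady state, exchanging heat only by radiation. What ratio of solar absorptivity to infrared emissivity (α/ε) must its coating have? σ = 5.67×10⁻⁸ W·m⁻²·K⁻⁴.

Balance: αS·A = εσ·1A·T⁴ ⇒ α/ε = σT⁴/S.
α/ε = 5.67×10⁻⁸·(440)⁴/1130 = 5.67×10⁻⁸·3.748×10¹⁰/1130.

α/ε ≈ 1.88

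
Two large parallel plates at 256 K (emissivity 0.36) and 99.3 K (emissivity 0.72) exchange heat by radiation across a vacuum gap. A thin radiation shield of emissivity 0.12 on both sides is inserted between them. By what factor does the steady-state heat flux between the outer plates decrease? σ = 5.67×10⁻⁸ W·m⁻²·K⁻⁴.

Without shield: q₀ = σΔ(T⁴)/(1/ε₁+1/ε₂−1) with denominator 3.167.
With shield the two gaps are in series; the resistances add: (1/ε₁+1/ε_s−1)+(1/ε_s+1/ε₂−1) = 10.11+8.722 = 18.83.
Heat-flux ratio q₀/q = 18.83/3.167.

factor ≈ 5.95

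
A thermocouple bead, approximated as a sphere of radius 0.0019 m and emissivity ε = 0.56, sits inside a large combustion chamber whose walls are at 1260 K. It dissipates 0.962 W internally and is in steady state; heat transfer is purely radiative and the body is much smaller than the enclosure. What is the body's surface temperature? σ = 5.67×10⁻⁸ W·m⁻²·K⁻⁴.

For a small grey body in a large enclosure, net radiated power = εσA(T⁴ − T_w⁴).
Steady state: P = εσA(T⁴ − T_w⁴) with A = 4πr² = 4.536×10⁻⁵ m².
T⁴ = P/(εσA) + T_w⁴ = 0.962/(0.56·5.67×10⁻⁸·4.536×10⁻⁵) + (1260)⁴
    = 6.679×10¹¹ + 2.520×10¹² = 3.188×10¹² K⁴.

T ≈ 1340 K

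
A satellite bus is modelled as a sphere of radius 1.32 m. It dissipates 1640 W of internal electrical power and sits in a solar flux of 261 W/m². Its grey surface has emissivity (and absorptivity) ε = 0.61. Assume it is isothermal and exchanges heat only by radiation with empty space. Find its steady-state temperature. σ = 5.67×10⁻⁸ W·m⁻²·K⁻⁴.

At steady state, absorbed solar power + internal power = radiated power.
Absorbed: α·S·A_cross = 0.61·261·5.474 = 871.5 W (cross-section πr²).
Total input = 871.5 + 1640 = 2512 W.
Radiated: εσ·A_surf·T⁴ with A_surf = 4πr² = 21.90 m².
T⁴ = 2512/(0.61·5.67×10⁻⁸·21.90) = 3.316×10⁹ K⁴.

T ≈ 240 K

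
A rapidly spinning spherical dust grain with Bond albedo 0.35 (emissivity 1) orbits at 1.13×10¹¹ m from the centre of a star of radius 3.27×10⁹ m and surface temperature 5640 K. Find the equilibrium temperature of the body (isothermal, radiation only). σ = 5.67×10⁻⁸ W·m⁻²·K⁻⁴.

T ≈ 609 K

The star's surface emits σT_*⁴; at distance d the flux is S = σT_*⁴(R_*/d)².
S = 5.67×10⁻⁸·(5640)⁴·(3.27×10⁹/1.13×10¹¹)² = 48040 W/m².
For an isothermal sphere T⁴ = (1−a)S/(4σ) = 1.377×10¹¹ K⁴.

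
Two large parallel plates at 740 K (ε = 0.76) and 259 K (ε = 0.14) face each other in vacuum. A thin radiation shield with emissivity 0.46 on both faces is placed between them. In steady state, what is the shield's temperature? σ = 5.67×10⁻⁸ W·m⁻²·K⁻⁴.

T_s ≈ 694 K

In steady state the net flux on the hot side equals that on the cold side.
σ(T₁⁴−T_s⁴)/D₁ = σ(T_s⁴−T₂⁴)/D₂, with D₁ = 1/ε₁+1/ε_s−1 = 2.490, D₂ = 1/ε_s+1/ε₂−1 = 8.317.
Solve for T_s⁴: T_s⁴ = (D₂·T₁⁴ + D₁·T₂⁴)/(D₁+D₂) = 2.318×10¹¹ K⁴.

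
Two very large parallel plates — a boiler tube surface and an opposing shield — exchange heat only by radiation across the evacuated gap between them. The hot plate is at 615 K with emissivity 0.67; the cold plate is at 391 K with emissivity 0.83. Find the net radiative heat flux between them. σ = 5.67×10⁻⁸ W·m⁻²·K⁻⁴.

For two infinite grey parallel plates, q = σ(T₁⁴ − T₂⁴)/(1/ε₁ + 1/ε₂ − 1).
T₁⁴ − T₂⁴ = 1.431×10¹¹ − 2.337×10¹⁰ = 1.197×10¹¹ K⁴.
1/ε₁ + 1/ε₂ − 1 = 1.493 + 1.205 − 1 = 1.697.
q = 5.67×10⁻⁸ × 1.197×10¹¹ / 1.697.

q ≈ 4000 W/m²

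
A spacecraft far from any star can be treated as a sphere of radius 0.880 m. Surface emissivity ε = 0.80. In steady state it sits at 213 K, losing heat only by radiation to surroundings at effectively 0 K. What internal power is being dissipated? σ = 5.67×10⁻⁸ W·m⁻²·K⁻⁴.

P ≈ 909 W

Steady state: P = εσA T⁴.
A = 4πr² = 9.731 m²; T⁴ = (213)⁴ = 2.058×10⁹ K⁴.
P = 0.80 × 5.67×10⁻⁸ × 9.731 × 2.058×10⁹.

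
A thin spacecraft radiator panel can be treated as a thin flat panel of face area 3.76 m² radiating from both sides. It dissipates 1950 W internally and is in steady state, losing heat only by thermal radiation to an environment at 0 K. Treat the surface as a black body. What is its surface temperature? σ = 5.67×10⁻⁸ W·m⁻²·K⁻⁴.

T ≈ 260 K

Steady state: internal power = radiated power, P = εσA T⁴.
Radiating area A = 2·3.76 = 7.520 m².
T⁴ = P/(εσA) = 1950/(1.0·5.67×10⁻⁸·7.520) = 4.573×10⁹ K⁴.
T = (4.573×10⁹)^(1/4).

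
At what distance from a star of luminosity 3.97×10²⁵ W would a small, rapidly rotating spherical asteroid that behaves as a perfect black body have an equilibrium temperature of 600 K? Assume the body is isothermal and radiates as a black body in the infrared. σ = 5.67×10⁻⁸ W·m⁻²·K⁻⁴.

For an isothermal black-emitting sphere, (1−a)S·πr² = σ·4πr²·T⁴ ⇒ S = 4σT⁴/(1−a).
S = 4·5.67×10⁻⁸·(600)⁴/1.00 = 29390 W/m².
Flux falls as S = L/(4πd²), so d = √(L/(4πS)) = √(3.97×10²⁵/(4π·29390)).

d ≈ 1.04×10¹⁰ m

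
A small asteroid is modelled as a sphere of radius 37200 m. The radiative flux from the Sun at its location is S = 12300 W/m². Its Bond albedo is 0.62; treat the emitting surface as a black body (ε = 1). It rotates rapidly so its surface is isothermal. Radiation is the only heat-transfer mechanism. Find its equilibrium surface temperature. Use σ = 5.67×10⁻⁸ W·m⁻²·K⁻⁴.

T ≈ 379 K

At equilibrium, absorbed power = emitted power.
Absorbing cross-section = πr² = 4.347×10⁹ m²; emitting surface = 4πr² = 1.739×10¹⁰ m² (ratio 4).
(1−a)S·A_cross = εσ·A_surf·T⁴  ⇒  T⁴ = (1−a)S/(4σ).
T⁴ = 0.380·12300/(4·5.67×10⁻⁸) = 2.061×10¹⁰ K⁴.
T = (2.061×10¹⁰)^(1/4).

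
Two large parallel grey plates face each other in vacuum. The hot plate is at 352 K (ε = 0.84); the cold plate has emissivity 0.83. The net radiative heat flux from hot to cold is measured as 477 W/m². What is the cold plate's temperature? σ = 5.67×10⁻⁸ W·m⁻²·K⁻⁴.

T₂ ≈ 245 K

q = σ(T₁⁴ − T₂⁴)/(1/ε₁ + 1/ε₂ − 1); denominator = 1.395.
T₂⁴ = T₁⁴ − q·(1/ε₁+1/ε₂−1)/σ = 1.535×10¹⁰ − 477·1.395/5.67×10⁻⁸
    = 3.614×10⁹ K⁴.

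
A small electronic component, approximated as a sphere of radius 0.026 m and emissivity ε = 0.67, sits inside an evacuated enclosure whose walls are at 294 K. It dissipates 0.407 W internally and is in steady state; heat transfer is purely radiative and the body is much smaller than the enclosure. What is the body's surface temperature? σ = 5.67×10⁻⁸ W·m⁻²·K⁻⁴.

T ≈ 306 K

For a small grey body in a large enclosure, net radiated power = εσA(T⁴ − T_w⁴).
Steady state: P = εσA(T⁴ − T_w⁴) with A = 4πr² = 0.008495 m².
T⁴ = P/(εσA) + T_w⁴ = 0.407/(0.67·5.67×10⁻⁸·0.008495) + (294)⁴
    = 1.261×10⁹ + 7.471×10⁹ = 8.732×10⁹ K⁴.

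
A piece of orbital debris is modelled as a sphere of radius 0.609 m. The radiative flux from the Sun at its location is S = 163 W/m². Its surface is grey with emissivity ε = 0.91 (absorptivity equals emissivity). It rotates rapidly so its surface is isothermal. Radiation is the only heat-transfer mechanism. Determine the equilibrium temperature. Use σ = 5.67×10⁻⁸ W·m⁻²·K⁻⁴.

T ≈ 164 K

At equilibrium, absorbed power = emitted power.
Absorbing cross-section = πr² = 1.165 m²; emitting surface = 4πr² = 4.661 m² (ratio 4).
εS·A_cross = εσ·A_surf·T⁴  ⇒  T⁴ = S/(4σ)   (ε cancels).
T⁴ = 163/(4·5.67×10⁻⁸) = 7.187×10⁸ K⁴.
T = (7.187×10⁸)^(1/4).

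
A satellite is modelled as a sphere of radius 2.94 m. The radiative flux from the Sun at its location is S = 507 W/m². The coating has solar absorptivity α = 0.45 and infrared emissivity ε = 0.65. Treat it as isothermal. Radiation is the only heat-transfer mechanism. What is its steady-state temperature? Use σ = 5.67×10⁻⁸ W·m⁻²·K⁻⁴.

At equilibrium, absorbed power = emitted power.
Absorbing cross-section = πr² = 27.15 m²; emitting surface = 4πr² = 108.6 m² (ratio 4).
αS·A_cross = εσ·A_surf·T⁴  ⇒  T⁴ = αS/(ε·4σ).
T⁴ = 0.450·507/(0.65·4·5.67×10⁻⁸) = 1.548×10⁹ K⁴.
T = (1.548×10⁹)^(1/4).

T ≈ 198 K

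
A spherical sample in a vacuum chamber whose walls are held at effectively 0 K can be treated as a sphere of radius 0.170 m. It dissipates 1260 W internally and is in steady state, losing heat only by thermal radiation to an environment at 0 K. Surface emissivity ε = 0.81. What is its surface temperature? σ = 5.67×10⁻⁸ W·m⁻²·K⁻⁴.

Steady state: internal power = radiated power, P = εσA T⁴.
Radiating area A = 4πr² = 0.3632 m².
T⁴ = P/(εσA) = 1260/(0.81·5.67×10⁻⁸·0.3632) = 7.554×10¹⁰ K⁴.
T = (7.554×10¹⁰)^(1/4).

T ≈ 524 K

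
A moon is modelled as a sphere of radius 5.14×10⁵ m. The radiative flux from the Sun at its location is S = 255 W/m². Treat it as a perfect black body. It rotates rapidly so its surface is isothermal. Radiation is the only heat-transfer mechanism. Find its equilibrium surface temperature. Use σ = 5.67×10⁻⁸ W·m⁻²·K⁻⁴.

At equilibrium, absorbed power = emitted power.
Absorbing cross-section = πr² = 8.300×10¹¹ m²; emitting surface = 4πr² = 3.320×10¹² m² (ratio 4).
S·A_cross = εσ·A_surf·T⁴  ⇒  T⁴ = S/(4σ).
T⁴ = 1.00·255/(4·5.67×10⁻⁸) = 1.124×10⁹ K⁴.
T = (1.124×10⁹)^(1/4).

T ≈ 183 K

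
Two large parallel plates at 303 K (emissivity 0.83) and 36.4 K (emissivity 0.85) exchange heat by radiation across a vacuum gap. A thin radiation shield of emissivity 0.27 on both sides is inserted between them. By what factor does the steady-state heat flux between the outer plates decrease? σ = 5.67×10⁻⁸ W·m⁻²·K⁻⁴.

factor ≈ 5.64

Without shield: q₀ = σΔ(T⁴)/(1/ε₁+1/ε₂−1) with denominator 1.381.
With shield the two gaps are in series; the resistances add: (1/ε₁+1/ε_s−1)+(1/ε_s+1/ε₂−1) = 3.909+3.880 = 7.789.
Heat-flux ratio q₀/q = 7.789/1.381.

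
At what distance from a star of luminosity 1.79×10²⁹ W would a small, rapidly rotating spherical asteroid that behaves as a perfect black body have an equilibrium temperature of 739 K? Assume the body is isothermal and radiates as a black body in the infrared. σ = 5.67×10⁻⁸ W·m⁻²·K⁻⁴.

For an isothermal black-emitting sphere, (1−a)S·πr² = σ·4πr²·T⁴ ⇒ S = 4σT⁴/(1−a).
S = 4·5.67×10⁻⁸·(739)⁴/1.00 = 67640 W/m².
Flux falls as S = L/(4πd²), so d = √(L/(4πS)) = √(1.79×10²⁹/(4π·67640)).

d ≈ 4.59×10¹¹ m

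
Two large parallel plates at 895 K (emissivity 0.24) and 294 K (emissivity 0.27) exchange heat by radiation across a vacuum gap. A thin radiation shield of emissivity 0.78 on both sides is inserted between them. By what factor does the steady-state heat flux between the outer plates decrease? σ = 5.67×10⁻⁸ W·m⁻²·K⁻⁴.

factor ≈ 1.23

Without shield: q₀ = σΔ(T⁴)/(1/ε₁+1/ε₂−1) with denominator 6.870.
With shield the two gaps are in series; the resistances add: (1/ε₁+1/ε_s−1)+(1/ε_s+1/ε₂−1) = 4.449+3.986 = 8.434.
Heat-flux ratio q₀/q = 8.434/6.870.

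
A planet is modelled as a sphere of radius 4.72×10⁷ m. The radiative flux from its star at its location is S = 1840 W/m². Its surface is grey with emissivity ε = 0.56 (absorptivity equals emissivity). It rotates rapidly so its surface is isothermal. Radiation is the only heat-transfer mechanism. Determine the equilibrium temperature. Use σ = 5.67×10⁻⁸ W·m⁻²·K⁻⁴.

At equilibrium, absorbed power = emitted power.
Absorbing cross-section = πr² = 6.999×10¹⁵ m²; emitting surface = 4πr² = 2.800×10¹⁶ m² (ratio 4).
εS·A_cross = εσ·A_surf·T⁴  ⇒  T⁴ = S/(4σ)   (ε cancels).
T⁴ = 1840/(4·5.67×10⁻⁸) = 8.113×10⁹ K⁴.
T = (8.113×10⁹)^(1/4).

T ≈ 300 K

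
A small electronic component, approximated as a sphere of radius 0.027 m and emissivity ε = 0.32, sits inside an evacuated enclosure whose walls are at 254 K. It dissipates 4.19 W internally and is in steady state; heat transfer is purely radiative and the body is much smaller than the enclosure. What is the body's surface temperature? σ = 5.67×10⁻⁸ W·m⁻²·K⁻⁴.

T ≈ 414 K

For a small grey body in a large enclosure, net radiated power = εσA(T⁴ − T_w⁴).
Steady state: P = εσA(T⁴ − T_w⁴) with A = 4πr² = 0.009161 m².
T⁴ = P/(εσA) + T_w⁴ = 4.19/(0.32·5.67×10⁻⁸·0.009161) + (254)⁴
    = 2.521×10¹⁰ + 4.162×10⁹ = 2.937×10¹⁰ K⁴.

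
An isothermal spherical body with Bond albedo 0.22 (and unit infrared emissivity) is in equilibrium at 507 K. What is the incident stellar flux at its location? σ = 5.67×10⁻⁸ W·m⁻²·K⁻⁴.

(1−a)S·πr² = σ·4πr²·T⁴ ⇒ S = 4σT⁴/(1−a).
S = 4·5.67×10⁻⁸·6.607×10¹⁰/0.780.

S ≈ 19200 W/m²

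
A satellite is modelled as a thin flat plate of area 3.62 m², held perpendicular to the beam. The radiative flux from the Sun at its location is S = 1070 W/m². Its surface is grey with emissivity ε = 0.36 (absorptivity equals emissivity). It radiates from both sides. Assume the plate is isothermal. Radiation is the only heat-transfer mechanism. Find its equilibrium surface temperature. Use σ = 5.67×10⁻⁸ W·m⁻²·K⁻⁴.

At equilibrium, absorbed power = emitted power.
Absorbing cross-section = A = 3.620 m²; emitting surface = 2A = 7.240 m² (ratio 2).
εS·A_cross = εσ·A_surf·T⁴  ⇒  T⁴ = S/(2σ)   (ε cancels).
T⁴ = 1070/(2·5.67×10⁻⁸) = 9.436×10⁹ K⁴.
T = (9.436×10⁹)^(1/4).

T ≈ 312 K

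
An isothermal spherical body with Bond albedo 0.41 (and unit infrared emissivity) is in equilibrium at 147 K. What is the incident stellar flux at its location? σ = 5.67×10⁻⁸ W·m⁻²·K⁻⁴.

S ≈ 179 W/m²

(1−a)S·πr² = σ·4πr²·T⁴ ⇒ S = 4σT⁴/(1−a).
S = 4·5.67×10⁻⁸·4.669×10⁸/0.590.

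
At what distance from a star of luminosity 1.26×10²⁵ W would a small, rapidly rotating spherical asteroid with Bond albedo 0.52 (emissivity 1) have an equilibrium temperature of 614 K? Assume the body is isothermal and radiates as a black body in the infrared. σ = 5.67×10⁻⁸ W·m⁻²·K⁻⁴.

d ≈ 3.86×10⁹ m

For an isothermal black-emitting sphere, (1−a)S·πr² = σ·4πr²·T⁴ ⇒ S = 4σT⁴/(1−a).
S = 4·5.67×10⁻⁸·(614)⁴/0.480 = 67150 W/m².
Flux falls as S = L/(4πd²), so d = √(L/(4πS)) = √(1.26×10²⁵/(4π·67150)).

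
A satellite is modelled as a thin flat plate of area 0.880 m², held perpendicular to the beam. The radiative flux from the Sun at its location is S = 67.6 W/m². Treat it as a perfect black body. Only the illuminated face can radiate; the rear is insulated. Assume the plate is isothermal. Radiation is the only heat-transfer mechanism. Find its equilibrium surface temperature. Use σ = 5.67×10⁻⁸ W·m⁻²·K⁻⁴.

T ≈ 186 K

At equilibrium, absorbed power = emitted power.
Absorbing cross-section = A = 0.8800 m²; emitting surface = A = 0.8800 m² (ratio 1).
S·A_cross = εσ·A_surf·T⁴  ⇒  T⁴ = S/(1σ).
T⁴ = 1.00·67.6/(1·5.67×10⁻⁸) = 1.192×10⁹ K⁴.
T = (1.192×10⁹)^(1/4).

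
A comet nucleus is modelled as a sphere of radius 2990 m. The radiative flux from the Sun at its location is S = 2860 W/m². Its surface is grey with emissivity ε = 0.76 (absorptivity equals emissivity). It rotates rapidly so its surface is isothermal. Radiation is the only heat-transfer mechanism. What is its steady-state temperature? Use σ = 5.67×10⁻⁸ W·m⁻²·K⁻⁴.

At equilibrium, absorbed power = emitted power.
Absorbing cross-section = πr² = 2.809×10⁷ m²; emitting surface = 4πr² = 1.123×10⁸ m² (ratio 4).
εS·A_cross = εσ·A_surf·T⁴  ⇒  T⁴ = S/(4σ)   (ε cancels).
T⁴ = 2860/(4·5.67×10⁻⁸) = 1.261×10¹⁰ K⁴.
T = (1.261×10¹⁰)^(1/4).

T ≈ 335 K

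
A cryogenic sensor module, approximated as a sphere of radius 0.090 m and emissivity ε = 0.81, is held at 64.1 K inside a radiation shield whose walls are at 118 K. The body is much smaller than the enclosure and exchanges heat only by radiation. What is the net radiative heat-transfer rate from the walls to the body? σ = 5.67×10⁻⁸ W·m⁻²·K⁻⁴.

P_net ≈ 0.827 W

For a small grey body in a large enclosure: P_net = εσA(T_body⁴ − T_wall⁴).
A = 4πr² = 0.1018 m²; T_body⁴ − T_wall⁴ = 1.688×10⁷ − 1.939×10⁸ = -1.770×10⁸ K⁴.
|P_net| = 0.81·5.67×10⁻⁸·0.1018·1.770×10⁸.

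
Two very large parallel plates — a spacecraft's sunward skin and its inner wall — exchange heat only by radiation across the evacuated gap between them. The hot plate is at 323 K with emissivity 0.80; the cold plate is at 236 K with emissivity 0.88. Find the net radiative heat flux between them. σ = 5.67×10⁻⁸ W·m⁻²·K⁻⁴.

For two infinite grey parallel plates, q = σ(T₁⁴ − T₂⁴)/(1/ε₁ + 1/ε₂ − 1).
T₁⁴ − T₂⁴ = 1.088×10¹⁰ − 3.102×10⁹ = 7.782×10⁹ K⁴.
1/ε₁ + 1/ε₂ − 1 = 1.250 + 1.136 − 1 = 1.386.
q = 5.67×10⁻⁸ × 7.782×10⁹ / 1.386.

q ≈ 318 W/m²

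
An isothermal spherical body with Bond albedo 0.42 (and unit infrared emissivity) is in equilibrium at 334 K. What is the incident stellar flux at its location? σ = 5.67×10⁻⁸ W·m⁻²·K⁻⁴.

S ≈ 4870 W/m²

(1−a)S·πr² = σ·4πr²·T⁴ ⇒ S = 4σT⁴/(1−a).
S = 4·5.67×10⁻⁸·1.244×10¹⁰/0.580.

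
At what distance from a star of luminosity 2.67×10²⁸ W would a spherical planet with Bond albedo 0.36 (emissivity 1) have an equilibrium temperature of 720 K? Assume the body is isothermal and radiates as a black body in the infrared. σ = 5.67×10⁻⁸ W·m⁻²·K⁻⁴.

d ≈ 1.49×10¹¹ m

For an isothermal black-emitting sphere, (1−a)S·πr² = σ·4πr²·T⁴ ⇒ S = 4σT⁴/(1−a).
S = 4·5.67×10⁻⁸·(720)⁴/0.640 = 95230 W/m².
Flux falls as S = L/(4πd²), so d = √(L/(4πS)) = √(2.67×10²⁸/(4π·95230)).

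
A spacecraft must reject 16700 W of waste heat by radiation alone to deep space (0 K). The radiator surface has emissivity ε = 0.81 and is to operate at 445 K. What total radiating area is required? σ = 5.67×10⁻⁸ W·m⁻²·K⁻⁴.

A ≈ 9.27 m²

P = εσA T⁴ ⇒ A = P/(εσT⁴).
T⁴ = 3.921×10¹⁰ K⁴.
A = 16700/(0.81 × 5.67×10⁻⁸ × 3.921×10¹⁰).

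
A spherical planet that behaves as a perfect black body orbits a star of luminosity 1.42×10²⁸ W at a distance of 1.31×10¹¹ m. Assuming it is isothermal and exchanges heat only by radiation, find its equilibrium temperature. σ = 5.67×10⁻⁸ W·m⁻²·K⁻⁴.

T ≈ 734 K

First find the stellar flux at distance d: S = L/(4πd²) = 1.42×10²⁸/(4π·(1.31×10¹¹)²) = 65850 W/m².
For an isothermal sphere, absorbed (1−a)S·πr² = emitted σ·4πr²·T⁴, so T⁴ = (1−a)S/(4σ).
T⁴ = 1.00·65850/(4·5.67×10⁻⁸) = 2.903×10¹¹ K⁴.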